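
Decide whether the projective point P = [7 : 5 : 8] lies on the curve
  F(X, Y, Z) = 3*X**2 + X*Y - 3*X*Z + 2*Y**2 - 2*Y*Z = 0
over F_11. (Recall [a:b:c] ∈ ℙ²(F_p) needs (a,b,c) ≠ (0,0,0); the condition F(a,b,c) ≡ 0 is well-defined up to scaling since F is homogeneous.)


F(7,5,8) ≡ 6 (mod 11); P is NOT on the curve.

Evaluate F(7, 5, 8) term-by-term (mod 11).
  3*X**2 ↦ 3·49·1·1 = 147
  X*Y ↦ 1·7·5·1 = 35
  -3*X*Z ↦ -3·7·1·8 = -168
  2*Y**2 ↦ 2·1·25·1 = 50
  -2*Y*Z ↦ -2·1·5·8 = -80
Sum: F(7, 5, 8) = (147) + (35) + (-168) + (50) + (-80) = -16.
Reducing mod 11: -16 ≡ 6 (mod 11).
Since F(a, b, c) ≡ 6 ≠ 0 (mod 11), P does NOT lie on the curve.


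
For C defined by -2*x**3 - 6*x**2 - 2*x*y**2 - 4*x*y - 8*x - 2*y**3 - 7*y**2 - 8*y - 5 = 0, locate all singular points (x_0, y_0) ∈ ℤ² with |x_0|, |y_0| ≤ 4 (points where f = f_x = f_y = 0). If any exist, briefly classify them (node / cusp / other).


Singular points: {(-1, -1)}; classification: cusp.

Compute partial derivatives:
  f_x = -6*x**2 - 12*x - 2*y**2 - 4*y - 8.
  f_y = -4*x*y - 4*x - 6*y**2 - 14*y - 8.
Scan x_0 ∈ {−4, ..., 4}. For each x_0, f_y(x_0, y) is a polynomial in y; find its integer roots y ∈ {−4, ..., 4}, then test f_x and f at those candidates.
  x = -4: f_y(-4, y) = -6*y**2 + 2*y + 8; vanishes at y ∈ {-1}. (-4, -1): f_x = -54 ≠ 0.
  x = -3: f_y(-3, y) = -6*y**2 - 2*y + 4; vanishes at y ∈ {-1}. (-3, -1): f_x = -24 ≠ 0.
  x = -2: f_y(-2, y) = -6*y**2 - 6*y; vanishes at y ∈ {-1, 0}. (-2, -1): f_x = -6 ≠ 0; (-2, 0): f_x = -8 ≠ 0.
  x = -1: f_y(-1, y) = -6*y**2 - 10*y - 4; vanishes at y ∈ {-1}. (-1, -1): f_x = 0, f = 0 — SINGULAR.
  x = 0: f_y(0, y) = -6*y**2 - 14*y - 8; vanishes at y ∈ {-1}. (0, -1): f_x = -6 ≠ 0.
  x = 1: f_y(1, y) = -6*y**2 - 18*y - 12; vanishes at y ∈ {-2, -1}. (1, -2): f_x = -26 ≠ 0; (1, -1): f_x = -24 ≠ 0.
  x = 2: f_y(2, y) = -6*y**2 - 22*y - 16; vanishes at y ∈ {-1}. (2, -1): f_x = -54 ≠ 0.
  x = 3: f_y(3, y) = -6*y**2 - 26*y - 20; vanishes at y ∈ {-1}. (3, -1): f_x = -96 ≠ 0.
  x = 4: f_y(4, y) = -6*y**2 - 30*y - 24; vanishes at y ∈ {-4, -1}. (4, -4): f_x = -168 ≠ 0; (4, -1): f_x = -150 ≠ 0.
Only singular point on the grid: (-1, -1).
Classify: substitute x = -1 + u, y = -1 + v and expand: f = -2*u**3 - 2*u*v**2 - 2*v**3 + v**2.
No constant or linear terms (consistent with a singular point). Quadratic part: v**2. Cubic part: -2*u**3 - 2*u*v**2 - 2*v**3.
The quadratic part v**2 is a perfect square, so there is a single (double) tangent line v = 0, i.e. y = -1. Restricting the cubic part to that line (v = 0) leaves -2*u**3 ≠ 0, so f is not divisible by v and the branch is v² ≈ 2*u**3 to lowest order — this is a cusp.
Classification: cusp.


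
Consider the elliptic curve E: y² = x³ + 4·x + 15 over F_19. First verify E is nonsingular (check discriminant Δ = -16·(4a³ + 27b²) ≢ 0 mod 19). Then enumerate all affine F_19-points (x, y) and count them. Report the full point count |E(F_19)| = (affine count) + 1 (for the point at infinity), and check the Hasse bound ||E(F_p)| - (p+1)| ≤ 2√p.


Affine points = {(1, 1), (1, 18), (3, 4), (3, 15), (4, 0), (7, 5), (7, 14), (9, 1), (9, 18), (12, 9), (12, 10), (15, 7), (15, 12)}; affine count = 13; |E(F_19)| = 14.

Discriminant check: Δ ∝ 4a³ + 27b² = 4·4³ + 27·15² = 4·64 + 27·225 ≡ 4 (mod 19). Nonzero ⇒ E is nonsingular.
For each x ∈ F_19, compute rhs = x³ + 4·x + 15 mod 19, then count y ∈ F_19 with y² ≡ rhs.
  x = 0: rhs = 15, matching y values: none (0 points).
  x = 1: rhs = 1, matching y values: 1, 18 (2 points).
  x = 2: rhs = 12, matching y values: none (0 points).
  x = 3: rhs = 16, matching y values: 4, 15 (2 points).
  x = 4: rhs = 0, matching y values: 0 (1 points).
  x = 5: rhs = 8, matching y values: none (0 points).
  x = 6: rhs = 8, matching y values: none (0 points).
  x = 7: rhs = 6, matching y values: 5, 14 (2 points).
  x = 8: rhs = 8, matching y values: none (0 points).
  x = 9: rhs = 1, matching y values: 1, 18 (2 points).
  x = 10: rhs = 10, matching y values: none (0 points).
  x = 11: rhs = 3, matching y values: none (0 points).
  x = 12: rhs = 5, matching y values: 9, 10 (2 points).
  x = 13: rhs = 3, matching y values: none (0 points).
  x = 14: rhs = 3, matching y values: none (0 points).
  x = 15: rhs = 11, matching y values: 7, 12 (2 points).
  x = 16: rhs = 14, matching y values: none (0 points).
  x = 17: rhs = 18, matching y values: none (0 points).
  x = 18: rhs = 10, matching y values: none (0 points).
Total affine count: 13.
Full point count |E(F_19)| = 13 + 1 = 14.
Hasse bound: |14 − (19+1)| = |-6| = 6 ≤ 2√19 ≈ 8.7178 ✓.


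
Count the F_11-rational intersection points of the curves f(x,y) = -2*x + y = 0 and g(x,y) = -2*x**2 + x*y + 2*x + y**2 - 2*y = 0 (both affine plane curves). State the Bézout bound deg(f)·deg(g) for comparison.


Common zeros: {(0, 0), (6, 1)}; count = 2; Bézout bound = 2.

deg(f) = 1, deg(g) = 2, so Bézout bound = 2.
Scan x ∈ F_11. For each x, list the y ∈ F_11 with f(x, y) ≡ 0 and those with g(x, y) ≡ 0 (mod 11); the common zeros in that column are the intersection.
  x = 0: f ≡ 0 at y ∈ {0}; g ≡ 0 at y ∈ {0, 2}; common: {0}.
  x = 1: f ≡ 0 at y ∈ {2}; g ≡ 0 at y ∈ {0, 1}; common: ∅.
  x = 2: f ≡ 0 at y ∈ {4}; g ≡ 0 at y ∈ {2, 9}; common: ∅.
  x = 3: f ≡ 0 at y ∈ {6}; g ≡ 0 at y ∈ {3, 7}; common: ∅.
  x = 4: f ≡ 0 at y ∈ {8}; g ≡ 0 at y ∈ {4, 5}; common: ∅.
  x = 5: f ≡ 0 at y ∈ {10}; g ≡ 0 at y ∈ {3, 5}; common: ∅.
  x = 6: f ≡ 0 at y ∈ {1}; g ≡ 0 at y ∈ {1, 6}; common: {1}.
  x = 7: f ≡ 0 at y ∈ {3}; g ≡ 0 at y ∈ {7, 10}; common: ∅.
  x = 8: f ≡ 0 at y ∈ {5}; g ≡ 0 at y ∈ {8}; common: ∅.
  x = 9: f ≡ 0 at y ∈ {7}; g ≡ 0 at y ∈ {6, 9}; common: ∅.
  x = 10: f ≡ 0 at y ∈ {9}; g ≡ 0 at y ∈ {4, 10}; common: ∅.
Collecting: common zeros = {(0, 0), (6, 1)}, so the count is 2.
Comparison with the Bézout bound: 2 ≤ 2 = deg(f)·deg(g), as expected for curves with no common component (the bound is attained).


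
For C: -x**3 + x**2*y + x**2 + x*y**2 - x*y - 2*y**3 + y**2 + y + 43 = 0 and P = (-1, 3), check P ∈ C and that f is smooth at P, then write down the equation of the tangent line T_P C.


Tangent line at P: -5*x - 51*y + 148 = 0.

Step 1: f(-1, 3) = 0, so P lies on C.
Step 2: partial derivatives
  f_x(x, y) = -3*x**2 + 2*x*y + 2*x + y**2 - y, f_y(x, y) = x**2 + 2*x*y - x - 6*y**2 + 2*y + 1.
  f_x(P) = -5, f_y(P) = -51 (gradient nonzero, so P is smooth).
Step 3: tangent line at P: -5·(x − -1) + -51·(y − 3) = 0.
Expanding: -5*x - 51*y + 148 = 0.


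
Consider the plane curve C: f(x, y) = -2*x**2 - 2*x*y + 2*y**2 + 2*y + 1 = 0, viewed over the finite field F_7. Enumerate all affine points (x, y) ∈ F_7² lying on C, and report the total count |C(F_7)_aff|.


Affine F_7-points: {(1, 2), (1, 5), (2, 0), (2, 1), (4, 1), (4, 2), (5, 0), (5, 4)}; count = 8.

For each of the 49 pairs (x, y) ∈ F_7², evaluate f(x, y) mod 7. Record the zeros.
  x = 0: [0↦1, 1↦5, 2↦6, 3↦4, 4↦6, 5↦5, 6↦1]  zeros at y ∈ ∅
  x = 1: [0↦6, 1↦1, 2↦0, 3↦3, 4↦3, 5↦0, 6↦1]  zeros at y ∈ {2, 5}
  x = 2: [0↦0, 1↦0, 2↦4, 3↦5, 4↦3, 5↦5, 6↦4]  zeros at y ∈ {0, 1}
  x = 3: [0↦4, 1↦2, 2↦4, 3↦3, 4↦6, 5↦6, 6↦3]  zeros at y ∈ ∅
  x = 4: [0↦4, 1↦0, 2↦0, 3↦4, 4↦5, 5↦3, 6↦5]  zeros at y ∈ {1, 2}
  x = 5: [0↦0, 1↦1, 2↦6, 3↦1, 4↦0, 5↦3, 6↦3]  zeros at y ∈ {0, 4}
  x = 6: [0↦6, 1↦5, 2↦1, 3↦1, 4↦5, 5↦6, 6↦4]  zeros at y ∈ ∅
Collecting zeros: affine points = {(1, 2), (1, 5), (2, 0), (2, 1), (4, 1), (4, 2), (5, 0), (5, 4)}.
Total count |C(F_7)_aff| = 8.


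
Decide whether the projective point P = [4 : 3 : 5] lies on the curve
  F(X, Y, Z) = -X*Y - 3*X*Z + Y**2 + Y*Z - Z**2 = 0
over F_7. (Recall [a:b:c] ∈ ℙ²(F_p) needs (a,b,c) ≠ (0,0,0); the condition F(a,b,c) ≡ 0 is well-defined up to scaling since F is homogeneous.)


F(4,3,5) ≡ 4 (mod 7); P is NOT on the curve.

Evaluate F(4, 3, 5) term-by-term (mod 7).
  -X*Y ↦ -1·4·3·1 = -12
  -3*X*Z ↦ -3·4·1·5 = -60
  Y**2 ↦ 1·1·9·1 = 9
  Y*Z ↦ 1·1·3·5 = 15
  -Z**2 ↦ -1·1·1·25 = -25
Sum: F(4, 3, 5) = (-12) + (-60) + (9) + (15) + (-25) = -73.
Reducing mod 7: -73 ≡ 4 (mod 7).
Since F(a, b, c) ≡ 4 ≠ 0 (mod 7), P does NOT lie on the curve.


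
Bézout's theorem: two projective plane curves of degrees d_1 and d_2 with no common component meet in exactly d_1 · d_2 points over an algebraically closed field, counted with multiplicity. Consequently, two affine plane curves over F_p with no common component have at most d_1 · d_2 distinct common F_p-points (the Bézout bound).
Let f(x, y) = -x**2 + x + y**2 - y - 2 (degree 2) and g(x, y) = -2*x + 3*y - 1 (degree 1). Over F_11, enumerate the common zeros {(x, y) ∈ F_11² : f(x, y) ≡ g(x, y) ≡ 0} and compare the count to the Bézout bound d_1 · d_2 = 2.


Common zeros: {(3, 6), (5, 0)}; count = 2; Bézout bound = 2.

deg(f) = 2, deg(g) = 1, so Bézout bound = 2.
Scan x ∈ F_11. For each x, list the y ∈ F_11 with f(x, y) ≡ 0 and those with g(x, y) ≡ 0 (mod 11); the common zeros in that column are the intersection.
  x = 0: f ≡ 0 at y ∈ {2, 10}; g ≡ 0 at y ∈ {4}; common: ∅.
  x = 1: f ≡ 0 at y ∈ {2, 10}; g ≡ 0 at y ∈ {1}; common: ∅.
  x = 2: f ≡ 0 at y ∈ ∅; g ≡ 0 at y ∈ {9}; common: ∅.
  x = 3: f ≡ 0 at y ∈ {6}; g ≡ 0 at y ∈ {6}; common: {6}.
  x = 4: f ≡ 0 at y ∈ ∅; g ≡ 0 at y ∈ {3}; common: ∅.
  x = 5: f ≡ 0 at y ∈ {0, 1}; g ≡ 0 at y ∈ {0}; common: {0}.
  x = 6: f ≡ 0 at y ∈ ∅; g ≡ 0 at y ∈ {8}; common: ∅.
  x = 7: f ≡ 0 at y ∈ {0, 1}; g ≡ 0 at y ∈ {5}; common: ∅.
  x = 8: f ≡ 0 at y ∈ ∅; g ≡ 0 at y ∈ {2}; common: ∅.
  x = 9: f ≡ 0 at y ∈ {6}; g ≡ 0 at y ∈ {10}; common: ∅.
  x = 10: f ≡ 0 at y ∈ ∅; g ≡ 0 at y ∈ {7}; common: ∅.
Collecting: common zeros = {(3, 6), (5, 0)}, so the count is 2.
Comparison with the Bézout bound: 2 ≤ 2 = deg(f)·deg(g), as expected for curves with no common component (the bound is attained).


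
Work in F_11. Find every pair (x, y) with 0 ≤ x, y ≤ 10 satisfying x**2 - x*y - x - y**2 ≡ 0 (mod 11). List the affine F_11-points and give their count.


Affine F_11-points: {(0, 0), (1, 0), (1, 10), (2, 4), (2, 5), (3, 4), (4, 2), (4, 5), (10, 2), (10, 10)}; count = 10.

For each of the 121 pairs (x, y) ∈ F_11², evaluate f(x, y) mod 11. Record the zeros.
  x = 0: [0↦0, 1↦10, 2↦7, 3↦2, 4↦6, 5↦8, 6↦8, 7↦6, 8↦2, 9↦7, 10↦10]  zeros at y ∈ {0}
  x = 1: [0↦0, 1↦9, 2↦5, 3↦10, 4↦2, 5↦3, 6↦2, 7↦10, 8↦5, 9↦9, 10↦0]  zeros at y ∈ {0, 10}
  x = 2: [0↦2, 1↦10, 2↦5, 3↦9, 4↦0, 5↦0, 6↦9, 7↦5, 8↦10, 9↦2, 10↦3]  zeros at y ∈ {4, 5}
  x = 3: [0↦6, 1↦2, 2↦7, 3↦10, 4↦0, 5↦10, 6↦7, 7↦2, 8↦6, 9↦8, 10↦8]  zeros at y ∈ {4}
  x = 4: [0↦1, 1↦7, 2↦0, 3↦2, 4↦2, 5↦0, 6↦7, 7↦1, 8↦4, 9↦5, 10↦4]  zeros at y ∈ {2, 5}
  x = 5: [0↦9, 1↦3, 2↦6, 3↦7, 4↦6, 5↦3, 6↦9, 7↦2, 8↦4, 9↦4, 10↦2]  zeros at y ∈ ∅
  x = 6: [0↦8, 1↦1, 2↦3, 3↦3, 4↦1, 5↦8, 6↦2, 7↦5, 8↦6, 9↦5, 10↦2]  zeros at y ∈ ∅
  x = 7: [0↦9, 1↦1, 2↦2, 3↦1, 4↦9, 5↦4, 6↦8, 7↦10, 8↦10, 9↦8, 10↦4]  zeros at y ∈ ∅
  x = 8: [0↦1, 1↦3, 2↦3, 3↦1, 4↦8, 5↦2, 6↦5, 7↦6, 8↦5, 9↦2, 10↦8]  zeros at y ∈ ∅
  x = 9: [0↦6, 1↦7, 2↦6, 3↦3, 4↦9, 5↦2, 6↦4, 7↦4, 8↦2, 9↦9, 10↦3]  zeros at y ∈ ∅
  x = 10: [0↦2, 1↦2, 2↦0, 3↦7, 4↦1, 5↦4, 6↦5, 7↦4, 8↦1, 9↦7, 10↦0]  zeros at y ∈ {2, 10}
Collecting zeros: affine points = {(0, 0), (1, 0), (1, 10), (2, 4), (2, 5), (3, 4), (4, 2), (4, 5), (10, 2), (10, 10)}.
Total count |C(F_11)_aff| = 10.


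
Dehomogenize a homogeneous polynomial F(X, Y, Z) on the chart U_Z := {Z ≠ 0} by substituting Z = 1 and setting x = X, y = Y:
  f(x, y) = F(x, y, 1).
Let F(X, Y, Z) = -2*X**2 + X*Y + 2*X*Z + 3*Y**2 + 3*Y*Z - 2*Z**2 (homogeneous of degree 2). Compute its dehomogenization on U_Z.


f(x, y) = -2*x**2 + x*y + 2*x + 3*y**2 + 3*y - 2

On U_Z we set Z = 1. Each monomial c·X^i·Y^j·Z^k in F becomes c·x^i·y^j·1^k = c·x^i·y^j.
Substituting Z = 1: F(X, Y, 1) = -2*x**2 + x*y + 2*x + 3*y**2 + 3*y - 2.
Note: deg(f) ≤ deg(F) = 2; strict inequality happens when F is divisible by Z (lost terms).


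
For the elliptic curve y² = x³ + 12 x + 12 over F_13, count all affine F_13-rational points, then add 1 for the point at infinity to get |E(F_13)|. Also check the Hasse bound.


Affine points = {(0, 5), (0, 8), (1, 5), (1, 8), (3, 6), (3, 7), (6, 1), (6, 12), (7, 6), (7, 7), (8, 3), (8, 10), (9, 2), (9, 11), (10, 1), (10, 12), (12, 5), (12, 8)}; affine count = 18; |E(F_13)| = 19.

Discriminant check: Δ ∝ 4a³ + 27b² = 4·12³ + 27·12² = 4·1728 + 27·144 ≡ 10 (mod 13). Nonzero ⇒ E is nonsingular.
For each x ∈ F_13, compute rhs = x³ + 12·x + 12 mod 13, then count y ∈ F_13 with y² ≡ rhs.
  x = 0: rhs = 12, matching y values: 5, 8 (2 points).
  x = 1: rhs = 12, matching y values: 5, 8 (2 points).
  x = 2: rhs = 5, matching y values: none (0 points).
  x = 3: rhs = 10, matching y values: 6, 7 (2 points).
  x = 4: rhs = 7, matching y values: none (0 points).
  x = 5: rhs = 2, matching y values: none (0 points).
  x = 6: rhs = 1, matching y values: 1, 12 (2 points).
  x = 7: rhs = 10, matching y values: 6, 7 (2 points).
  x = 8: rhs = 9, matching y values: 3, 10 (2 points).
  x = 9: rhs = 4, matching y values: 2, 11 (2 points).
  x = 10: rhs = 1, matching y values: 1, 12 (2 points).
  x = 11: rhs = 6, matching y values: none (0 points).
  x = 12: rhs = 12, matching y values: 5, 8 (2 points).
Total affine count: 18.
Full point count |E(F_13)| = 18 + 1 = 19.
Hasse bound: |19 − (13+1)| = |5| = 5 ≤ 2√13 ≈ 7.2111 ✓.


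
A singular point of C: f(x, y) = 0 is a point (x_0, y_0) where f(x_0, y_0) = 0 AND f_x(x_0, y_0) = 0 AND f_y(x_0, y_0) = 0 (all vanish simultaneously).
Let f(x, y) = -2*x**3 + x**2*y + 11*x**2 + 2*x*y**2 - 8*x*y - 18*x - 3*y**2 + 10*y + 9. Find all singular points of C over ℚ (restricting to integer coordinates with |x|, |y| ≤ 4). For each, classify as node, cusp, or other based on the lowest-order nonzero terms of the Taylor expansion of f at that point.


Singular points: {(2, 1)}; classification: cusp.

Compute partial derivatives:
  f_x = -6*x**2 + 2*x*y + 22*x + 2*y**2 - 8*y - 18.
  f_y = x**2 + 4*x*y - 8*x - 6*y + 10.
Scan x_0 ∈ {−4, ..., 4}. For each x_0, f_y(x_0, y) is a polynomial in y; find its integer roots y ∈ {−4, ..., 4}, then test f_x and f at those candidates.
  x = -4: f_y(-4, y) = 58 - 22*y; no integer root y with |y| ≤ 4.
  x = -3: f_y(-3, y) = 43 - 18*y; no integer root y with |y| ≤ 4.
  x = -2: f_y(-2, y) = 30 - 14*y; no integer root y with |y| ≤ 4.
  x = -1: f_y(-1, y) = 19 - 10*y; no integer root y with |y| ≤ 4.
  x = 0: f_y(0, y) = 10 - 6*y; no integer root y with |y| ≤ 4.
  x = 1: f_y(1, y) = 3 - 2*y; no integer root y with |y| ≤ 4.
  x = 2: f_y(2, y) = 2*y - 2; vanishes at y ∈ {1}. (2, 1): f_x = 0, f = 0 — SINGULAR.
  x = 3: f_y(3, y) = 6*y - 5; no integer root y with |y| ≤ 4.
  x = 4: f_y(4, y) = 10*y - 6; no integer root y with |y| ≤ 4.
Only singular point on the grid: (2, 1).
Classify: substitute x = 2 + u, y = 1 + v and expand: f = -2*u**3 + u**2*v + 2*u*v**2 + v**2.
No constant or linear terms (consistent with a singular point). Quadratic part: v**2. Cubic part: -2*u**3 + u**2*v + 2*u*v**2.
The quadratic part v**2 is a perfect square, so there is a single (double) tangent line v = 0, i.e. y = 1. Restricting the cubic part to that line (v = 0) leaves -2*u**3 ≠ 0, so f is not divisible by v and the branch is v² ≈ 2*u**3 to lowest order — this is a cusp.
Classification: cusp.


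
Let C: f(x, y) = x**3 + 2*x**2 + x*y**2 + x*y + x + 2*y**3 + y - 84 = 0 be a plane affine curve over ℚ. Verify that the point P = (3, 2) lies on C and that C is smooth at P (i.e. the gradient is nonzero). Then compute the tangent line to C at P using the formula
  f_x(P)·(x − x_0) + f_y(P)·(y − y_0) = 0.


Tangent line at P: 46*x + 40*y - 218 = 0.

Step 1: f(3, 2) = 0, so P lies on C.
Step 2: partial derivatives
  f_x(x, y) = 3*x**2 + 4*x + y**2 + y + 1, f_y(x, y) = 2*x*y + x + 6*y**2 + 1.
  f_x(P) = 46, f_y(P) = 40 (gradient nonzero, so P is smooth).
Step 3: tangent line at P: 46·(x − 3) + 40·(y − 2) = 0.
Expanding: 46*x + 40*y - 218 = 0.


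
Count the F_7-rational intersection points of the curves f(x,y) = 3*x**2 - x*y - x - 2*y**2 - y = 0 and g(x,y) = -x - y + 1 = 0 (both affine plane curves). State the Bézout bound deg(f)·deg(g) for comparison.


Common zeros: ∅; count = 0; Bézout bound = 2.

deg(f) = 2, deg(g) = 1, so Bézout bound = 2.
Scan x ∈ F_7. For each x, list the y ∈ F_7 with f(x, y) ≡ 0 and those with g(x, y) ≡ 0 (mod 7); the common zeros in that column are the intersection.
  x = 0: f ≡ 0 at y ∈ {0, 3}; g ≡ 0 at y ∈ {1}; common: ∅.
  x = 1: f ≡ 0 at y ∈ ∅; g ≡ 0 at y ∈ {0}; common: ∅.
  x = 2: f ≡ 0 at y ∈ ∅; g ≡ 0 at y ∈ {6}; common: ∅.
  x = 3: f ≡ 0 at y ∈ ∅; g ≡ 0 at y ∈ {5}; common: ∅.
  x = 4: f ≡ 0 at y ∈ ∅; g ≡ 0 at y ∈ {4}; common: ∅.
  x = 5: f ≡ 0 at y ∈ {0, 4}; g ≡ 0 at y ∈ {3}; common: ∅.
  x = 6: f ≡ 0 at y ∈ {3, 4}; g ≡ 0 at y ∈ {2}; common: ∅.
Collecting: common zeros = ∅, so the count is 0.
Comparison with the Bézout bound: 0 ≤ 2 = deg(f)·deg(g), as expected for curves with no common component (the affine F_7-count falls short of the bound because intersections may lie at infinity, over extension fields, or carry multiplicity).


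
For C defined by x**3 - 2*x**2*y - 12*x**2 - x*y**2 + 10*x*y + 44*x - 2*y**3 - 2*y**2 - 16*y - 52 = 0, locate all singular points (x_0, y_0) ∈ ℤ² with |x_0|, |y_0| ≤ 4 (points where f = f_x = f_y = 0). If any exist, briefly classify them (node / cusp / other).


Singular points: {(3, -1)}; classification: node.

Compute partial derivatives:
  f_x = 3*x**2 - 4*x*y - 24*x - y**2 + 10*y + 44.
  f_y = -2*x**2 - 2*x*y + 10*x - 6*y**2 - 4*y - 16.
Scan x_0 ∈ {−4, ..., 4}. For each x_0, f_y(x_0, y) is a polynomial in y; find its integer roots y ∈ {−4, ..., 4}, then test f_x and f at those candidates.
  x = -4: f_y(-4, y) = -6*y**2 + 4*y - 88; no integer root y with |y| ≤ 4.
  x = -3: f_y(-3, y) = -6*y**2 + 2*y - 64; no integer root y with |y| ≤ 4.
  x = -2: f_y(-2, y) = -6*y**2 - 44; no integer root y with |y| ≤ 4.
  x = -1: f_y(-1, y) = -6*y**2 - 2*y - 28; no integer root y with |y| ≤ 4.
  x = 0: f_y(0, y) = -6*y**2 - 4*y - 16; no integer root y with |y| ≤ 4.
  x = 1: f_y(1, y) = -6*y**2 - 6*y - 8; no integer root y with |y| ≤ 4.
  x = 2: f_y(2, y) = -6*y**2 - 8*y - 4; no integer root y with |y| ≤ 4.
  x = 3: f_y(3, y) = -6*y**2 - 10*y - 4; vanishes at y ∈ {-1}. (3, -1): f_x = 0, f = 0 — SINGULAR.
  x = 4: f_y(4, y) = -6*y**2 - 12*y - 8; no integer root y with |y| ≤ 4.
Only singular point on the grid: (3, -1).
Classify: substitute x = 3 + u, y = -1 + v and expand: f = u**3 - 2*u**2*v - u**2 - u*v**2 - 2*v**3 + v**2.
No constant or linear terms (consistent with a singular point). Quadratic part: -u**2 + v**2. Cubic part: u**3 - 2*u**2*v - u*v**2 - 2*v**3.
The quadratic part v**2 - u**2 = (v − u)(v + u) splits into two distinct linear factors, so there are two distinct tangent lines y − -1 = ±(x − 3) — this is a node (ordinary double point).
Classification: node.


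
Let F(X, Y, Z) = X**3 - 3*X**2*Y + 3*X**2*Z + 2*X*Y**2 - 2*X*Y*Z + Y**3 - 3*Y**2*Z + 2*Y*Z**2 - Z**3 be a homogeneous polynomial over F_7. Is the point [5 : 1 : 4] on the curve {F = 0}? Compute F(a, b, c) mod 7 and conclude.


F(5,1,4) ≡ 4 (mod 7); P is NOT on the curve.

Evaluate F(5, 1, 4) term-by-term (mod 7).
  X**3 ↦ 1·125·1·1 = 125
  -3*X**2*Y ↦ -3·25·1·1 = -75
  3*X**2*Z ↦ 3·25·1·4 = 300
  2*X*Y**2 ↦ 2·5·1·1 = 10
  -2*X*Y*Z ↦ -2·5·1·4 = -40
  Y**3 ↦ 1·1·1·1 = 1
  -3*Y**2*Z ↦ -3·1·1·4 = -12
  2*Y*Z**2 ↦ 2·1·1·16 = 32
  -Z**3 ↦ -1·1·1·64 = -64
Sum: F(5, 1, 4) = (125) + (-75) + (300) + (10) + (-40) + (1) + (-12) + (32) + (-64) = 277.
Reducing mod 7: 277 ≡ 4 (mod 7).
Since F(a, b, c) ≡ 4 ≠ 0 (mod 7), P does NOT lie on the curve.


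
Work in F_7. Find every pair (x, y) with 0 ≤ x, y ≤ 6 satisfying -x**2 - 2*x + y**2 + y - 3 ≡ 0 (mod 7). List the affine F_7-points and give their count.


Affine F_7-points: {(1, 2), (1, 4), (4, 2), (4, 4), (6, 1), (6, 5)}; count = 6.

For each of the 49 pairs (x, y) ∈ F_7², evaluate f(x, y) mod 7. Record the zeros.
  x = 0: [0↦4, 1↦6, 2↦3, 3↦2, 4↦3, 5↦6, 6↦4]  zeros at y ∈ ∅
  x = 1: [0↦1, 1↦3, 2↦0, 3↦6, 4↦0, 5↦3, 6↦1]  zeros at y ∈ {2, 4}
  x = 2: [0↦3, 1↦5, 2↦2, 3↦1, 4↦2, 5↦5, 6↦3]  zeros at y ∈ ∅
  x = 3: [0↦3, 1↦5, 2↦2, 3↦1, 4↦2, 5↦5, 6↦3]  zeros at y ∈ ∅
  x = 4: [0↦1, 1↦3, 2↦0, 3↦6, 4↦0, 5↦3, 6↦1]  zeros at y ∈ {2, 4}
  x = 5: [0↦4, 1↦6, 2↦3, 3↦2, 4↦3, 5↦6, 6↦4]  zeros at y ∈ ∅
  x = 6: [0↦5, 1↦0, 2↦4, 3↦3, 4↦4, 5↦0, 6↦5]  zeros at y ∈ {1, 5}
Collecting zeros: affine points = {(1, 2), (1, 4), (4, 2), (4, 4), (6, 1), (6, 5)}.
Total count |C(F_7)_aff| = 6.


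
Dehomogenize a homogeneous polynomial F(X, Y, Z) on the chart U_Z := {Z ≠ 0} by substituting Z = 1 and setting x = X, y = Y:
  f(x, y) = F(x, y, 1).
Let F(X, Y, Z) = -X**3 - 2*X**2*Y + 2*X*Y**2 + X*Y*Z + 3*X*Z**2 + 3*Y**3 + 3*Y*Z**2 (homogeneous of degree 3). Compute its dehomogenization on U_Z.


f(x, y) = -x**3 - 2*x**2*y + 2*x*y**2 + x*y + 3*x + 3*y**3 + 3*y

On U_Z we set Z = 1. Each monomial c·X^i·Y^j·Z^k in F becomes c·x^i·y^j·1^k = c·x^i·y^j.
Substituting Z = 1: F(X, Y, 1) = -x**3 - 2*x**2*y + 2*x*y**2 + x*y + 3*x + 3*y**3 + 3*y.
Note: deg(f) ≤ deg(F) = 3; strict inequality happens when F is divisible by Z (lost terms).


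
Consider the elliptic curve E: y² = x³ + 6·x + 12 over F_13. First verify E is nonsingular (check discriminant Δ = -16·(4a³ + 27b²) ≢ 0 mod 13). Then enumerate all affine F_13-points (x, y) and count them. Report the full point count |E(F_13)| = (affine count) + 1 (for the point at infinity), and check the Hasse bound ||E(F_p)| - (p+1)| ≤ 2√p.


Affine points = {(0, 5), (0, 8), (4, 3), (4, 10), (6, 2), (6, 11), (8, 0)}; affine count = 7; |E(F_13)| = 8.

Discriminant check: Δ ∝ 4a³ + 27b² = 4·6³ + 27·12² = 4·216 + 27·144 ≡ 7 (mod 13). Nonzero ⇒ E is nonsingular.
For each x ∈ F_13, compute rhs = x³ + 6·x + 12 mod 13, then count y ∈ F_13 with y² ≡ rhs.
  x = 0: rhs = 12, matching y values: 5, 8 (2 points).
  x = 1: rhs = 6, matching y values: none (0 points).
  x = 2: rhs = 6, matching y values: none (0 points).
  x = 3: rhs = 5, matching y values: none (0 points).
  x = 4: rhs = 9, matching y values: 3, 10 (2 points).
  x = 5: rhs = 11, matching y values: none (0 points).
  x = 6: rhs = 4, matching y values: 2, 11 (2 points).
  x = 7: rhs = 7, matching y values: none (0 points).
  x = 8: rhs = 0, matching y values: 0 (1 points).
  x = 9: rhs = 2, matching y values: none (0 points).
  x = 10: rhs = 6, matching y values: none (0 points).
  x = 11: rhs = 5, matching y values: none (0 points).
  x = 12: rhs = 5, matching y values: none (0 points).
Total affine count: 7.
Full point count |E(F_13)| = 7 + 1 = 8.
Hasse bound: |8 − (13+1)| = |-6| = 6 ≤ 2√13 ≈ 7.2111 ✓.


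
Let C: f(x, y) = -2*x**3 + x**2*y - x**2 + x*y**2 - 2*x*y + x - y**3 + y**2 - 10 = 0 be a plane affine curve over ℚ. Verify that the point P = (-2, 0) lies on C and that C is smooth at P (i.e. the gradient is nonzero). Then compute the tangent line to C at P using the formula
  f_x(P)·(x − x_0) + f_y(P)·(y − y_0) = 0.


Tangent line at P: -19*x + 8*y - 38 = 0.

Step 1: f(-2, 0) = 0, so P lies on C.
Step 2: partial derivatives
  f_x(x, y) = -6*x**2 + 2*x*y - 2*x + y**2 - 2*y + 1, f_y(x, y) = x**2 + 2*x*y - 2*x - 3*y**2 + 2*y.
  f_x(P) = -19, f_y(P) = 8 (gradient nonzero, so P is smooth).
Step 3: tangent line at P: -19·(x − -2) + 8·(y − 0) = 0.
Expanding: -19*x + 8*y - 38 = 0.


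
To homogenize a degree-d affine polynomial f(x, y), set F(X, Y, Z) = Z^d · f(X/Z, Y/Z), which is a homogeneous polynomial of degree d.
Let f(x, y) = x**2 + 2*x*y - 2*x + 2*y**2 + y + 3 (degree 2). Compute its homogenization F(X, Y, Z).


F(X, Y, Z) = X**2 + 2*X*Y - 2*X*Z + 2*Y**2 + Y*Z + 3*Z**2

deg(f) = 2.
Substitute x = X/Z, y = Y/Z into f, then multiply by Z^2.
  monomial 1·x^2·y^0 ↦ 1·X^2·Y^0·Z^0.
  monomial 2·x^1·y^1 ↦ 2·X^1·Y^1·Z^0.
  monomial -2·x^1·y^0 ↦ -2·X^1·Y^0·Z^1.
  monomial 2·x^0·y^2 ↦ 2·X^0·Y^2·Z^0.
  monomial 1·x^0·y^1 ↦ 1·X^0·Y^1·Z^1.
  monomial 3·x^0·y^0 ↦ 3·X^0·Y^0·Z^2.
Collecting: F(X, Y, Z) = X**2 + 2*X*Y - 2*X*Z + 2*Y**2 + Y*Z + 3*Z**2.


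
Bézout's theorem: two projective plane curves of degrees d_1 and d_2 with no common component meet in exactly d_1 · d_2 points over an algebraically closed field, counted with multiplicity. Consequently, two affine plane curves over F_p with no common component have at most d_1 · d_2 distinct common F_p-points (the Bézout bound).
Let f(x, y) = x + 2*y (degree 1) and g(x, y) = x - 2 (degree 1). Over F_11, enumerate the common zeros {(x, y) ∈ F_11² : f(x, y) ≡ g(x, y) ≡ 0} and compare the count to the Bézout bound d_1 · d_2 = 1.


Common zeros: {(2, 10)}; count = 1; Bézout bound = 1.

deg(f) = 1, deg(g) = 1, so Bézout bound = 1.
Scan x ∈ F_11. For each x, list the y ∈ F_11 with f(x, y) ≡ 0 and those with g(x, y) ≡ 0 (mod 11); the common zeros in that column are the intersection.
  x = 0: f ≡ 0 at y ∈ {0}; g ≡ 0 at y ∈ ∅; common: ∅.
  x = 1: f ≡ 0 at y ∈ {5}; g ≡ 0 at y ∈ ∅; common: ∅.
  x = 2: f ≡ 0 at y ∈ {10}; g ≡ 0 at y ∈ {0, 1, 2, 3, 4, 5, 6, 7, 8, 9, 10}; common: {10}.
  x = 3: f ≡ 0 at y ∈ {4}; g ≡ 0 at y ∈ ∅; common: ∅.
  x = 4: f ≡ 0 at y ∈ {9}; g ≡ 0 at y ∈ ∅; common: ∅.
  x = 5: f ≡ 0 at y ∈ {3}; g ≡ 0 at y ∈ ∅; common: ∅.
  x = 6: f ≡ 0 at y ∈ {8}; g ≡ 0 at y ∈ ∅; common: ∅.
  x = 7: f ≡ 0 at y ∈ {2}; g ≡ 0 at y ∈ ∅; common: ∅.
  x = 8: f ≡ 0 at y ∈ {7}; g ≡ 0 at y ∈ ∅; common: ∅.
  x = 9: f ≡ 0 at y ∈ {1}; g ≡ 0 at y ∈ ∅; common: ∅.
  x = 10: f ≡ 0 at y ∈ {6}; g ≡ 0 at y ∈ ∅; common: ∅.
Collecting: common zeros = {(2, 10)}, so the count is 1.
Comparison with the Bézout bound: 1 ≤ 1 = deg(f)·deg(g), as expected for curves with no common component (the bound is attained).


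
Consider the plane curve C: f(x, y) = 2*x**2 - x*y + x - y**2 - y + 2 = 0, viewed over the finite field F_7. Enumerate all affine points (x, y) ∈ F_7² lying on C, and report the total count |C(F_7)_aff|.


Affine F_7-points: {(0, 1), (0, 5), (2, 5), (2, 6), (4, 3), (4, 6)}; count = 6.

For each of the 49 pairs (x, y) ∈ F_7², evaluate f(x, y) mod 7. Record the zeros.
  x = 0: [0↦2, 1↦0, 2↦3, 3↦4, 4↦3, 5↦0, 6↦2]  zeros at y ∈ {1, 5}
  x = 1: [0↦5, 1↦2, 2↦4, 3↦4, 4↦2, 5↦5, 6↦6]  zeros at y ∈ ∅
  x = 2: [0↦5, 1↦1, 2↦2, 3↦1, 4↦5, 5↦0, 6↦0]  zeros at y ∈ {5, 6}
  x = 3: [0↦2, 1↦4, 2↦4, 3↦2, 4↦5, 5↦6, 6↦5]  zeros at y ∈ ∅
  x = 4: [0↦3, 1↦4, 2↦3, 3↦0, 4↦2, 5↦2, 6↦0]  zeros at y ∈ {3, 6}
  x = 5: [0↦1, 1↦1, 2↦6, 3↦2, 4↦3, 5↦2, 6↦6]  zeros at y ∈ ∅
  x = 6: [0↦3, 1↦2, 2↦6, 3↦1, 4↦1, 5↦6, 6↦2]  zeros at y ∈ ∅
Collecting zeros: affine points = {(0, 1), (0, 5), (2, 5), (2, 6), (4, 3), (4, 6)}.
Total count |C(F_7)_aff| = 6.


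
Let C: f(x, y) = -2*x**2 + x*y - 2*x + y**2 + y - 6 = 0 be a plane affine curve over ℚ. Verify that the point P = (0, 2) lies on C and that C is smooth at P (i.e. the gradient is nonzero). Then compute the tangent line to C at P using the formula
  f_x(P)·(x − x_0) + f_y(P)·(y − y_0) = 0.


Tangent line at P: 5*y - 10 = 0.

Step 1: f(0, 2) = 0, so P lies on C.
Step 2: partial derivatives
  f_x(x, y) = -4*x + y - 2, f_y(x, y) = x + 2*y + 1.
  f_x(P) = 0, f_y(P) = 5 (gradient nonzero, so P is smooth).
Step 3: tangent line at P: 0·(x − 0) + 5·(y − 2) = 0.
Expanding: 5*y - 10 = 0.


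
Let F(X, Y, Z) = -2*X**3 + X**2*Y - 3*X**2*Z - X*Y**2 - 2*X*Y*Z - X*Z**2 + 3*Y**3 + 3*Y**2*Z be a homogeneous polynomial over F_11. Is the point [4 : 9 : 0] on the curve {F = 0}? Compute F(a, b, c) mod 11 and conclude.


F(4,9,0) ≡ 9 (mod 11); P is NOT on the curve.

Evaluate F(4, 9, 0) term-by-term (mod 11).
  -2*X**3 ↦ -2·64·1·1 = -128
  X**2*Y ↦ 1·16·9·1 = 144
  -3*X**2*Z ↦ -3·16·1·0 = 0
  -X*Y**2 ↦ -1·4·81·1 = -324
  -2*X*Y*Z ↦ -2·4·9·0 = 0
  -X*Z**2 ↦ -1·4·1·0 = 0
  3*Y**3 ↦ 3·1·729·1 = 2187
  3*Y**2*Z ↦ 3·1·81·0 = 0
Sum: F(4, 9, 0) = (-128) + (144) + (0) + (-324) + (0) + (0) + (2187) + (0) = 1879.
Reducing mod 11: 1879 ≡ 9 (mod 11).
Since F(a, b, c) ≡ 9 ≠ 0 (mod 11), P does NOT lie on the curve.


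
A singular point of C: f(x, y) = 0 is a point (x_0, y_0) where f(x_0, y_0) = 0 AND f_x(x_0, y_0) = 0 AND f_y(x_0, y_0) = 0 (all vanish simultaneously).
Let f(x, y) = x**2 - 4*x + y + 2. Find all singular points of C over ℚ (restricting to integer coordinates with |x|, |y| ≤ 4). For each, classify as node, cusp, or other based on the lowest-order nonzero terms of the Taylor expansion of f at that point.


No singular points in the scanned grid; C is smooth there.

Compute partial derivatives:
  f_x = 2*x - 4.
  f_y = 1.
f_y = 1 is a nonzero constant, so f_y never vanishes: no point (x, y) can satisfy f = f_x = f_y = 0. In particular no (x, y) ∈ {−4, ..., 4}² is singular; the curve is smooth.


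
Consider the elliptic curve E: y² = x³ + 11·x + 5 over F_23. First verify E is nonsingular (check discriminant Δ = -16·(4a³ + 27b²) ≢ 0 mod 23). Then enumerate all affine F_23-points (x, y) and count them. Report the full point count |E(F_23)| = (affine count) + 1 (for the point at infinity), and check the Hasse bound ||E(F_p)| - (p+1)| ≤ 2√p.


Affine points = {(2, 9), (2, 14), (5, 1), (5, 22), (11, 10), (11, 13), (12, 5), (12, 18), (15, 7), (15, 16), (18, 3), (18, 20), (19, 9), (19, 14), (22, 4), (22, 19)}; affine count = 16; |E(F_23)| = 17.

Discriminant check: Δ ∝ 4a³ + 27b² = 4·11³ + 27·5² = 4·1331 + 27·25 ≡ 19 (mod 23). Nonzero ⇒ E is nonsingular.
For each x ∈ F_23, compute rhs = x³ + 11·x + 5 mod 23, then count y ∈ F_23 with y² ≡ rhs.
  x = 0: rhs = 5, matching y values: none (0 points).
  x = 1: rhs = 17, matching y values: none (0 points).
  x = 2: rhs = 12, matching y values: 9, 14 (2 points).
  x = 3: rhs = 19, matching y values: none (0 points).
  x = 4: rhs = 21, matching y values: none (0 points).
  x = 5: rhs = 1, matching y values: 1, 22 (2 points).
  x = 6: rhs = 11, matching y values: none (0 points).
  x = 7: rhs = 11, matching y values: none (0 points).
  x = 8: rhs = 7, matching y values: none (0 points).
  x = 9: rhs = 5, matching y values: none (0 points).
  x = 10: rhs = 11, matching y values: none (0 points).
  x = 11: rhs = 8, matching y values: 10, 13 (2 points).
  x = 12: rhs = 2, matching y values: 5, 18 (2 points).
  x = 13: rhs = 22, matching y values: none (0 points).
  x = 14: rhs = 5, matching y values: none (0 points).
  x = 15: rhs = 3, matching y values: 7, 16 (2 points).
  x = 16: rhs = 22, matching y values: none (0 points).
  x = 17: rhs = 22, matching y values: none (0 points).
  x = 18: rhs = 9, matching y values: 3, 20 (2 points).
  x = 19: rhs = 12, matching y values: 9, 14 (2 points).
  x = 20: rhs = 14, matching y values: none (0 points).
  x = 21: rhs = 21, matching y values: none (0 points).
  x = 22: rhs = 16, matching y values: 4, 19 (2 points).
Total affine count: 16.
Full point count |E(F_23)| = 16 + 1 = 17.
Hasse bound: |17 − (23+1)| = |-7| = 7 ≤ 2√23 ≈ 9.5917 ✓.


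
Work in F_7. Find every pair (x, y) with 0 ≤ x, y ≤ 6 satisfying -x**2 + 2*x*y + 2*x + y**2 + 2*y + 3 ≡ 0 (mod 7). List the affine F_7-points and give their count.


Affine F_7-points: {(1, 5), (3, 0), (3, 6), (4, 5), (4, 6), (6, 0)}; count = 6.

For each of the 49 pairs (x, y) ∈ F_7², evaluate f(x, y) mod 7. Record the zeros.
  x = 0: [0↦3, 1↦6, 2↦4, 3↦4, 4↦6, 5↦3, 6↦2]  zeros at y ∈ ∅
  x = 1: [0↦4, 1↦2, 2↦2, 3↦4, 4↦1, 5↦0, 6↦1]  zeros at y ∈ {5}
  x = 2: [0↦3, 1↦3, 2↦5, 3↦2, 4↦1, 5↦2, 6↦5]  zeros at y ∈ ∅
  x = 3: [0↦0, 1↦2, 2↦6, 3↦5, 4↦6, 5↦2, 6↦0]  zeros at y ∈ {0, 6}
  x = 4: [0↦2, 1↦6, 2↦5, 3↦6, 4↦2, 5↦0, 6↦0]  zeros at y ∈ {5, 6}
  x = 5: [0↦2, 1↦1, 2↦2, 3↦5, 4↦3, 5↦3, 6↦5]  zeros at y ∈ ∅
  x = 6: [0↦0, 1↦1, 2↦4, 3↦2, 4↦2, 5↦4, 6↦1]  zeros at y ∈ {0}
Collecting zeros: affine points = {(1, 5), (3, 0), (3, 6), (4, 5), (4, 6), (6, 0)}.
Total count |C(F_7)_aff| = 6.


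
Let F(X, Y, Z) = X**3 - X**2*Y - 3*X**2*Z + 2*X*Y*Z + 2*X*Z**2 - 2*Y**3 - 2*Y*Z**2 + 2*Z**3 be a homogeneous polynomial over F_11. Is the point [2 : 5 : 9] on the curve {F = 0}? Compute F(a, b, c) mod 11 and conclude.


F(2,5,9) ≡ 1 (mod 11); P is NOT on the curve.

Evaluate F(2, 5, 9) term-by-term (mod 11).
  X**3 ↦ 1·8·1·1 = 8
  -X**2*Y ↦ -1·4·5·1 = -20
  -3*X**2*Z ↦ -3·4·1·9 = -108
  2*X*Y*Z ↦ 2·2·5·9 = 180
  2*X*Z**2 ↦ 2·2·1·81 = 324
  -2*Y**3 ↦ -2·1·125·1 = -250
  -2*Y*Z**2 ↦ -2·1·5·81 = -810
  2*Z**3 ↦ 2·1·1·729 = 1458
Sum: F(2, 5, 9) = (8) + (-20) + (-108) + (180) + (324) + (-250) + (-810) + (1458) = 782.
Reducing mod 11: 782 ≡ 1 (mod 11).
Since F(a, b, c) ≡ 1 ≠ 0 (mod 11), P does NOT lie on the curve.


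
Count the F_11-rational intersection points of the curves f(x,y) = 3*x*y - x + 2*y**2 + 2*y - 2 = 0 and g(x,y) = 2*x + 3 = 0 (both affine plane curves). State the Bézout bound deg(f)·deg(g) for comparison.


Common zeros: ∅; count = 0; Bézout bound = 2.

deg(f) = 2, deg(g) = 1, so Bézout bound = 2.
Scan x ∈ F_11. For each x, list the y ∈ F_11 with f(x, y) ≡ 0 and those with g(x, y) ≡ 0 (mod 11); the common zeros in that column are the intersection.
  x = 0: f ≡ 0 at y ∈ {3, 7}; g ≡ 0 at y ∈ ∅; common: ∅.
  x = 1: f ≡ 0 at y ∈ {6, 8}; g ≡ 0 at y ∈ ∅; common: ∅.
  x = 2: f ≡ 0 at y ∈ ∅; g ≡ 0 at y ∈ ∅; common: ∅.
  x = 3: f ≡ 0 at y ∈ ∅; g ≡ 0 at y ∈ ∅; common: ∅.
  x = 4: f ≡ 0 at y ∈ ∅; g ≡ 0 at y ∈ {0, 1, 2, 3, 4, 5, 6, 7, 8, 9, 10}; common: ∅.
  x = 5: f ≡ 0 at y ∈ {9, 10}; g ≡ 0 at y ∈ ∅; common: ∅.
  x = 6: f ≡ 0 at y ∈ ∅; g ≡ 0 at y ∈ ∅; common: ∅.
  x = 7: f ≡ 0 at y ∈ ∅; g ≡ 0 at y ∈ ∅; common: ∅.
  x = 8: f ≡ 0 at y ∈ ∅; g ≡ 0 at y ∈ ∅; common: ∅.
  x = 9: f ≡ 0 at y ∈ {0, 2}; g ≡ 0 at y ∈ ∅; common: ∅.
  x = 10: f ≡ 0 at y ∈ {1, 5}; g ≡ 0 at y ∈ ∅; common: ∅.
Collecting: common zeros = ∅, so the count is 0.
Comparison with the Bézout bound: 0 ≤ 2 = deg(f)·deg(g), as expected for curves with no common component (the affine F_11-count falls short of the bound because intersections may lie at infinity, over extension fields, or carry multiplicity).


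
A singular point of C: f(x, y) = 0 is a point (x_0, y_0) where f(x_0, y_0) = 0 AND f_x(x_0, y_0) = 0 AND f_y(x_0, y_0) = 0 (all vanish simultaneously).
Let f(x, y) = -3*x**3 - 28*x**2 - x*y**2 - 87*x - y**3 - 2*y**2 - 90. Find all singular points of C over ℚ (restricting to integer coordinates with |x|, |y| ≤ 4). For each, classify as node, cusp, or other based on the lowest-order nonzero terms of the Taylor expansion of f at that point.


Singular points: {(-3, 0)}; classification: node.

Compute partial derivatives:
  f_x = -9*x**2 - 56*x - y**2 - 87.
  f_y = -2*x*y - 3*y**2 - 4*y.
Scan x_0 ∈ {−4, ..., 4}. For each x_0, f_y(x_0, y) is a polynomial in y; find its integer roots y ∈ {−4, ..., 4}, then test f_x and f at those candidates.
  x = -4: f_y(-4, y) = -3*y**2 + 4*y; vanishes at y ∈ {0}. (-4, 0): f_x = -7 ≠ 0.
  x = -3: f_y(-3, y) = -3*y**2 + 2*y; vanishes at y ∈ {0}. (-3, 0): f_x = 0, f = 0 — SINGULAR.
  x = -2: f_y(-2, y) = -3*y**2; vanishes at y ∈ {0}. (-2, 0): f_x = -11 ≠ 0.
  x = -1: f_y(-1, y) = -3*y**2 - 2*y; vanishes at y ∈ {0}. (-1, 0): f_x = -40 ≠ 0.
  x = 0: f_y(0, y) = -3*y**2 - 4*y; vanishes at y ∈ {0}. (0, 0): f_x = -87 ≠ 0.
  x = 1: f_y(1, y) = -3*y**2 - 6*y; vanishes at y ∈ {-2, 0}. (1, -2): f_x = -156 ≠ 0; (1, 0): f_x = -152 ≠ 0.
  x = 2: f_y(2, y) = -3*y**2 - 8*y; vanishes at y ∈ {0}. (2, 0): f_x = -235 ≠ 0.
  x = 3: f_y(3, y) = -3*y**2 - 10*y; vanishes at y ∈ {0}. (3, 0): f_x = -336 ≠ 0.
  x = 4: f_y(4, y) = -3*y**2 - 12*y; vanishes at y ∈ {-4, 0}. (4, -4): f_x = -471 ≠ 0; (4, 0): f_x = -455 ≠ 0.
Only singular point on the grid: (-3, 0).
Classify: substitute x = -3 + u, y = 0 + v and expand: f = -3*u**3 - u**2 - u*v**2 - v**3 + v**2.
No constant or linear terms (consistent with a singular point). Quadratic part: -u**2 + v**2. Cubic part: -3*u**3 - u*v**2 - v**3.
The quadratic part v**2 - u**2 = (v − u)(v + u) splits into two distinct linear factors, so there are two distinct tangent lines y − 0 = ±(x − -3) — this is a node (ordinary double point).
Classification: node.


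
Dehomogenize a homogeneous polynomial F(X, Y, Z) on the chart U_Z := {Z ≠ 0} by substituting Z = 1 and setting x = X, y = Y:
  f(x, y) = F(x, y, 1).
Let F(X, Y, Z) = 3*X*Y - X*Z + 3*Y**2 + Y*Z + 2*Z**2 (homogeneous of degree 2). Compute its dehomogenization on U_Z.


f(x, y) = 3*x*y - x + 3*y**2 + y + 2

On U_Z we set Z = 1. Each monomial c·X^i·Y^j·Z^k in F becomes c·x^i·y^j·1^k = c·x^i·y^j.
Substituting Z = 1: F(X, Y, 1) = 3*x*y - x + 3*y**2 + y + 2.
Note: deg(f) ≤ deg(F) = 2; strict inequality happens when F is divisible by Z (lost terms).


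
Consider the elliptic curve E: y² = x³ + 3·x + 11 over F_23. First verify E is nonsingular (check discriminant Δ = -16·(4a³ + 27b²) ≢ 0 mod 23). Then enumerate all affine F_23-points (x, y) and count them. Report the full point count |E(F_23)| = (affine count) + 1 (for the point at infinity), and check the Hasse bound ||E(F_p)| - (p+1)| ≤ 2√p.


Affine points = {(2, 5), (2, 18), (3, 1), (3, 22), (4, 8), (4, 15), (5, 6), (5, 17), (8, 8), (8, 15), (9, 10), (9, 13), (10, 11), (10, 12), (11, 8), (11, 15), (12, 2), (12, 21), (13, 4), (13, 19), (15, 2), (15, 21), (18, 3), (18, 20), (19, 2), (19, 21)}; affine count = 26; |E(F_23)| = 27.

Discriminant check: Δ ∝ 4a³ + 27b² = 4·3³ + 27·11² = 4·27 + 27·121 ≡ 17 (mod 23). Nonzero ⇒ E is nonsingular.
For each x ∈ F_23, compute rhs = x³ + 3·x + 11 mod 23, then count y ∈ F_23 with y² ≡ rhs.
  x = 0: rhs = 11, matching y values: none (0 points).
  x = 1: rhs = 15, matching y values: none (0 points).
  x = 2: rhs = 2, matching y values: 5, 18 (2 points).
  x = 3: rhs = 1, matching y values: 1, 22 (2 points).
  x = 4: rhs = 18, matching y values: 8, 15 (2 points).
  x = 5: rhs = 13, matching y values: 6, 17 (2 points).
  x = 6: rhs = 15, matching y values: none (0 points).
  x = 7: rhs = 7, matching y values: none (0 points).
  x = 8: rhs = 18, matching y values: 8, 15 (2 points).
  x = 9: rhs = 8, matching y values: 10, 13 (2 points).
  x = 10: rhs = 6, matching y values: 11, 12 (2 points).
  x = 11: rhs = 18, matching y values: 8, 15 (2 points).
  x = 12: rhs = 4, matching y values: 2, 21 (2 points).
  x = 13: rhs = 16, matching y values: 4, 19 (2 points).
  x = 14: rhs = 14, matching y values: none (0 points).
  x = 15: rhs = 4, matching y values: 2, 21 (2 points).
  x = 16: rhs = 15, matching y values: none (0 points).
  x = 17: rhs = 7, matching y values: none (0 points).
  x = 18: rhs = 9, matching y values: 3, 20 (2 points).
  x = 19: rhs = 4, matching y values: 2, 21 (2 points).
  x = 20: rhs = 21, matching y values: none (0 points).
  x = 21: rhs = 20, matching y values: none (0 points).
  x = 22: rhs = 7, matching y values: none (0 points).
Total affine count: 26.
Full point count |E(F_23)| = 26 + 1 = 27.
Hasse bound: |27 − (23+1)| = |3| = 3 ≤ 2√23 ≈ 9.5917 ✓.
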